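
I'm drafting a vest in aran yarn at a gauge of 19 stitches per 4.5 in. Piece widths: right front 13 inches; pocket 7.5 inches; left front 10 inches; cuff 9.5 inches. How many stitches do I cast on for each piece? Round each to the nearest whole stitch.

Rate = 19/4.5 = 4.222 sts per in.
right front: 13 × 4.222 = 54.89 → 55.
pocket: 7.5 × 4.222 = 31.67 → 32.
left front: 10 × 4.222 = 42.22 → 42.
cuff: 9.5 × 4.222 = 40.11 → 40.

right front 55; pocket 32; left front 42; cuff 40.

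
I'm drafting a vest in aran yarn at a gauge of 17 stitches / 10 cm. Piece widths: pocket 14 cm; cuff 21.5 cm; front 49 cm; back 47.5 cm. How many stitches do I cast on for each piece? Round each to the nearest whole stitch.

Rate = 17/10 = 1.7 sts per cm.
pocket: 14 × 1.7 = 23.80 → 24.
cuff: 21.5 × 1.7 = 36.55 → 37.
front: 49 × 1.7 = 83.30 → 83.
back: 47.5 × 1.7 = 80.75 → 81.

pocket 24; cuff 37; front 83; back 81.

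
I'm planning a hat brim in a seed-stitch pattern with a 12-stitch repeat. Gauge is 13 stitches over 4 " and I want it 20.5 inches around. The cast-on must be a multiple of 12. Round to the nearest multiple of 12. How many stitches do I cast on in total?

72 stitches.

13 / 4 = 3.25 sts per inch.
20.5 × 3.25 = 66.62 sts.
Nearest multiple of 12: 72.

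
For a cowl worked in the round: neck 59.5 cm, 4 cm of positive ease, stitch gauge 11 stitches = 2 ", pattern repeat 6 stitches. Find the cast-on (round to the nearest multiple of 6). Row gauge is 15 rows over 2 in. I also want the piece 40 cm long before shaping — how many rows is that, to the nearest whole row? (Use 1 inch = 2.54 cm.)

Cast on 138 stitches; work 118 rows.

Finished = 59.5 + 4 = 63.5 cm.
63.5 cm × 1/2.54 = 25.00 inches.
11/2 = 5.5 sts per in; 25.00 × 5.5 = 137.50 sts.
Nearest multiple of 6 → 138.
40 cm = 15.75 inches; × 7.5 = 118.11 → 118 rows.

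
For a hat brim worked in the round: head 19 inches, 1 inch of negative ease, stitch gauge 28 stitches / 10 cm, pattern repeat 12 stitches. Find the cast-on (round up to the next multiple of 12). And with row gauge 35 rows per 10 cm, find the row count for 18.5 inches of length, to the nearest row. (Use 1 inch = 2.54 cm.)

Cast on 132 stitches; work 164 rows.

Finished = 19 − 1 = 18 inches.
18 inches × 2.54 = 45.72 cm.
28/10 = 2.8 sts per cm; 45.72 × 2.8 = 128.02 sts.
Next multiple of 12 → 132.
18.5 inches = 46.99 cm; × 3.5 = 164.47 → 164 rows.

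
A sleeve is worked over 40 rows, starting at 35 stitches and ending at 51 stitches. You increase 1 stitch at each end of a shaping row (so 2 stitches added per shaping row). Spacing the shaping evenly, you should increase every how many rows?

Stitches to add: |51 − 35| = 16.
Shaping rows needed: 16 / 2 = 8.
40 rows / 8 = every 5 rows.

Increase every 5th row.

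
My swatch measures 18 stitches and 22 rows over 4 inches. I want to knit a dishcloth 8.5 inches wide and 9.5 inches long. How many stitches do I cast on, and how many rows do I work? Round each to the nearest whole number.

Cast on 38 stitches and work 52 rows.

Stitch gauge = 18/4 = 4.5 sts/in; 8.5 × 4.5 = 38.25 → 38 sts.
Row gauge = 22/4 = 5.5 rows/in; 9.5 × 5.5 = 52.25 → 52 rows.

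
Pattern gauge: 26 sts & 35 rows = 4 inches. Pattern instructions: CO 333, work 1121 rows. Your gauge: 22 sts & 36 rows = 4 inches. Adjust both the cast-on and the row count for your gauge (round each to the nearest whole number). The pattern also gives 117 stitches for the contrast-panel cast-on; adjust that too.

Cast on 282 stitches; work 1153 rows; contrast-panel cast-on 99 stitches.

Stitches: 333 × 22/26 = 281.77 → 282.
Rows: 1121 × 36/35 = 1153.03 → 1153.
contrast-panel cast-on: 117 × 22/26 = 99.00 → 99.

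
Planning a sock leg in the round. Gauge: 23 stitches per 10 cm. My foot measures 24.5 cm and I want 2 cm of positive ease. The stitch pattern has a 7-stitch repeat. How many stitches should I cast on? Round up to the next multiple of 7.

Finished = 24.5 + 2 = 26.5 cm.
23 / 10 = 2.3 sts/cm.
26.5 × 2.3 = 60.95 sts.
Next multiple of 7: 63.

Cast on 63 stitches.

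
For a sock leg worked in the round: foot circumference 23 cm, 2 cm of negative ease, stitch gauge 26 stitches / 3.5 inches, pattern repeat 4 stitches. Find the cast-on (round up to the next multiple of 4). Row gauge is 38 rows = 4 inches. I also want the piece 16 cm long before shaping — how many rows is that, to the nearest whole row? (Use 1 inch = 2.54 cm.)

Cast on 64 stitches; work 60 rows.

Finished = 23 − 2 = 21 cm.
21 cm × 1/2.54 = 8.27 inches.
26/3.5 = 7.429 sts per in; 8.27 × 7.429 = 61.42 sts.
Next multiple of 4 → 64.
16 cm = 6.30 inches; × 9.5 = 59.84 → 60 rows.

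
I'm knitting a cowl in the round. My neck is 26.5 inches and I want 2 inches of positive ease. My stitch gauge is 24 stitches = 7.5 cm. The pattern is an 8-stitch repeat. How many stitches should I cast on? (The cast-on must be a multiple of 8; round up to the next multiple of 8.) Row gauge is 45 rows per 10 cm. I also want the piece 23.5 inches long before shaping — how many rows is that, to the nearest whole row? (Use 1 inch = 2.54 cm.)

Cast on 232 stitches; work 269 rows.

Finished = 26.5 + 2 = 28.5 inches.
28.5 inches × 2.54 = 72.39 cm.
24/7.5 = 3.2 sts per cm; 72.39 × 3.2 = 231.65 sts.
Next multiple of 8 → 232.
23.5 inches = 59.69 cm; × 4.5 = 268.61 → 269 rows.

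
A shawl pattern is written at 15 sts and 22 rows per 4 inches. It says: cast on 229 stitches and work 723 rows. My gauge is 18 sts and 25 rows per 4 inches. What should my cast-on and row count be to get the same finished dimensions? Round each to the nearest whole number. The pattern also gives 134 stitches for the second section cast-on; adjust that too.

Stitches: 229 × 18/15 = 274.80 → 275.
Rows: 723 × 25/22 = 821.59 → 822.
second section cast-on: 134 × 18/15 = 160.80 → 161.

Cast on 275 stitches; work 822 rows; second section cast-on 161 stitches.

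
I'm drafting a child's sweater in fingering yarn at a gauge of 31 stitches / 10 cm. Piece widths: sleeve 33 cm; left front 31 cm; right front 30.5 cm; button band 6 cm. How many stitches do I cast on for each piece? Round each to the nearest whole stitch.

sleeve 102; left front 96; right front 95; button band 19.

Rate = 31/10 = 3.1 sts per cm.
sleeve: 33 × 3.1 = 102.30 → 102.
left front: 31 × 3.1 = 96.10 → 96.
right front: 30.5 × 3.1 = 94.55 → 95.
button band: 6 × 3.1 = 18.60 → 19.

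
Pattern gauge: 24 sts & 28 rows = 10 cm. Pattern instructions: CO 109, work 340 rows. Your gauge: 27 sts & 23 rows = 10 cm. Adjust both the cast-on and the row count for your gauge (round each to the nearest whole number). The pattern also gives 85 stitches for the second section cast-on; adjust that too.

Cast on 123 stitches; work 279 rows; second section cast-on 96 stitches.

Stitches: 109 × 27/24 = 122.62 → 123.
Rows: 340 × 23/28 = 279.29 → 279.
second section cast-on: 85 × 27/24 = 95.62 → 96.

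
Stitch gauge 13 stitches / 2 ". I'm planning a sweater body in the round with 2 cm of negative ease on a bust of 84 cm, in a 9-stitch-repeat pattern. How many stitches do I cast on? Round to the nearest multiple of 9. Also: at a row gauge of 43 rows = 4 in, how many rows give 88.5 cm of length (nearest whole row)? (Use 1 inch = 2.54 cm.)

Finished = 84 − 2 = 82 cm.
82 cm × 1/2.54 = 32.28 inches.
13/2 = 6.5 sts per in; 32.28 × 6.5 = 209.84 sts.
Nearest multiple of 9 → 207.
88.5 cm = 34.84 inches; × 10.75 = 374.56 → 375 rows.

Cast on 207 stitches; work 375 rows.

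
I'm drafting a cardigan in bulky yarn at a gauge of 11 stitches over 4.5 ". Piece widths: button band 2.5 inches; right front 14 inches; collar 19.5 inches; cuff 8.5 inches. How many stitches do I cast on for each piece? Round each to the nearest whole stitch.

button band 6; right front 34; collar 48; cuff 21.

Rate = 11/4.5 = 2.444 sts per in.
button band: 2.5 × 2.444 = 6.11 → 6.
right front: 14 × 2.444 = 34.22 → 34.
collar: 19.5 × 2.444 = 47.67 → 48.
cuff: 8.5 × 2.444 = 20.78 → 21.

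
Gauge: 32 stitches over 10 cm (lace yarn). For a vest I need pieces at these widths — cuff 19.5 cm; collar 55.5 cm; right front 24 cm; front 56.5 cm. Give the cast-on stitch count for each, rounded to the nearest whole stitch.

cuff 62; collar 178; right front 77; front 181.

Rate = 32/10 = 3.2 sts per cm.
cuff: 19.5 × 3.2 = 62.40 → 62.
collar: 55.5 × 3.2 = 177.60 → 178.
right front: 24 × 3.2 = 76.80 → 77.
front: 56.5 × 3.2 = 180.80 → 181.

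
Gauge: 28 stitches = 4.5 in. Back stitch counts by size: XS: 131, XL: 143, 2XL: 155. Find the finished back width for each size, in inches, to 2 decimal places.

XS 21.05 inches; XL 22.98 inches; 2XL 24.91 inches.

28/4.5 = 6.222 sts per in.
XS: 131 / 6.222 = 21.054 → 21.05 in.
XL: 143 / 6.222 = 22.982 → 22.98 in.
2XL: 155 / 6.222 = 24.911 → 24.91 in.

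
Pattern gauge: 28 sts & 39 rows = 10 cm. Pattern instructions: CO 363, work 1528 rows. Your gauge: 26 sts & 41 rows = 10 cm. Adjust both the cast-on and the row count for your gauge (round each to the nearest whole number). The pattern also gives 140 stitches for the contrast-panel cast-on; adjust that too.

Cast on 337 stitches; work 1606 rows; contrast-panel cast-on 130 stitches.

Stitches: 363 × 26/28 = 337.07 → 337.
Rows: 1528 × 41/39 = 1606.36 → 1606.
contrast-panel cast-on: 140 × 26/28 = 130.00 → 130.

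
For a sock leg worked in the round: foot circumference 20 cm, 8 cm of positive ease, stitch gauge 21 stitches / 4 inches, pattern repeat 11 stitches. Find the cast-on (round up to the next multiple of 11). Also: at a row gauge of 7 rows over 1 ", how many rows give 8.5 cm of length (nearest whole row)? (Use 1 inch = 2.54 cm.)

Finished = 20 + 8 = 28 cm.
28 cm × 1/2.54 = 11.02 inches.
21/4 = 5.25 sts per in; 11.02 × 5.25 = 57.87 sts.
Next multiple of 11 → 66.
8.5 cm = 3.35 inches; × 7 = 23.43 → 23 rows.

Cast on 66 stitches; work 23 rows.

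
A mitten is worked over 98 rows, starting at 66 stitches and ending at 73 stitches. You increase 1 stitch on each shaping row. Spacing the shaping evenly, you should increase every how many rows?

Stitches to add: |73 − 66| = 7.
Shaping rows needed: 7 / 1 = 7.
98 rows / 7 = every 14 rows.

Increase every 14th row.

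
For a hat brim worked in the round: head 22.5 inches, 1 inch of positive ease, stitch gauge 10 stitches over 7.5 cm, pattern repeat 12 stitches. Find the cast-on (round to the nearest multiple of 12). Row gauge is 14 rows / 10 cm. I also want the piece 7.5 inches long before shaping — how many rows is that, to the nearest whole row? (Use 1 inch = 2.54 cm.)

Finished = 22.5 + 1 = 23.5 inches.
23.5 inches × 2.54 = 59.69 cm.
10/7.5 = 1.333 sts per cm; 59.69 × 1.333 = 79.59 sts.
Nearest multiple of 12 → 84.
7.5 inches = 19.05 cm; × 1.4 = 26.67 → 27 rows.

Cast on 84 stitches; work 27 rows.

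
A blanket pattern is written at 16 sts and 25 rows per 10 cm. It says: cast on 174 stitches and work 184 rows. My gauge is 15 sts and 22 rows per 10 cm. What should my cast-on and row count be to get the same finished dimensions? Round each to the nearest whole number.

Stitches: 174 × 15/16 = 163.12 → 163.
Rows: 184 × 22/25 = 161.92 → 162.

Cast on 163 stitches; work 162 rows.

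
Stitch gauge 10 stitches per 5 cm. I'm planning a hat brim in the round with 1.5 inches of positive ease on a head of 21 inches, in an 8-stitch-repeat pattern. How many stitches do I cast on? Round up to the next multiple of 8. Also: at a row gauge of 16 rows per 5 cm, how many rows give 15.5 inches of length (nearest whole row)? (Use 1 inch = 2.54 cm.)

Cast on 120 stitches; work 126 rows.

Finished = 21 + 1.5 = 22.5 inches.
22.5 inches × 2.54 = 57.15 cm.
10/5 = 2 sts per cm; 57.15 × 2 = 114.30 sts.
Next multiple of 8 → 120.
15.5 inches = 39.37 cm; × 3.2 = 125.98 → 126 rows.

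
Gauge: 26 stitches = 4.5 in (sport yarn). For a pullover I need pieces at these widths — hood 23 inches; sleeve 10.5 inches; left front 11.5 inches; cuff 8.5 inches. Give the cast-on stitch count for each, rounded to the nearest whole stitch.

hood 133; sleeve 61; left front 66; cuff 49.

Rate = 26/4.5 = 5.778 sts per in.
hood: 23 × 5.778 = 132.89 → 133.
sleeve: 10.5 × 5.778 = 60.67 → 61.
left front: 11.5 × 5.778 = 66.44 → 66.
cuff: 8.5 × 5.778 = 49.11 → 49.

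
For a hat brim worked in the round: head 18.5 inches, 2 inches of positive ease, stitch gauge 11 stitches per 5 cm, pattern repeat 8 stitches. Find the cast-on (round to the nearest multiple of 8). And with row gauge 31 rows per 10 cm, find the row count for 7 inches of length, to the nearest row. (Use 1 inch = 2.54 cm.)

Cast on 112 stitches; work 55 rows.

Finished = 18.5 + 2 = 20.5 inches.
20.5 inches × 2.54 = 52.07 cm.
11/5 = 2.2 sts per cm; 52.07 × 2.2 = 114.55 sts.
Nearest multiple of 8 → 112.
7 inches = 17.78 cm; × 3.1 = 55.12 → 55 rows.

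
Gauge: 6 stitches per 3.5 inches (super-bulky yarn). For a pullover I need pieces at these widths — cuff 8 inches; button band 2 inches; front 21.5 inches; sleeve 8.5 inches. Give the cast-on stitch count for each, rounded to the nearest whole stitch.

Rate = 6/3.5 = 1.714 sts per in.
cuff: 8 × 1.714 = 13.71 → 14.
button band: 2 × 1.714 = 3.43 → 3.
front: 21.5 × 1.714 = 36.86 → 37.
sleeve: 8.5 × 1.714 = 14.57 → 15.

cuff 14; button band 3; front 37; sleeve 15.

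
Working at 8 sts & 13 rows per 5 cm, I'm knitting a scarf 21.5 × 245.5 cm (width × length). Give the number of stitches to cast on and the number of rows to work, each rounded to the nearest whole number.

Stitch gauge = 8/5 = 1.6 sts/cm; 21.5 × 1.6 = 34.40 → 34 sts.
Row gauge = 13/5 = 2.6 rows/cm; 245.5 × 2.6 = 638.30 → 638 rows.

Cast on 34 stitches and work 638 rows.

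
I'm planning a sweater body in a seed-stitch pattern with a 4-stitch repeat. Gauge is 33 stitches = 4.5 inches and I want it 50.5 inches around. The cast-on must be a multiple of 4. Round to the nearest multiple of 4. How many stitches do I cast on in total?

CO 372 sts.

33 / 4.5 = 7.333 sts per inch.
50.5 × 7.333 = 370.33 sts.
Nearest multiple of 4: 372.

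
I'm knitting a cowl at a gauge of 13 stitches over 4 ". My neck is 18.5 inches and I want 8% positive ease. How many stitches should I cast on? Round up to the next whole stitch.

Cast on 65 stitches.

Finished = 18.5 × 1.08 = 19.98 in.
13 / 4 = 3.25 sts per inch.
19.98 × 3.25 = 64.94 sts.
→ 65 sts.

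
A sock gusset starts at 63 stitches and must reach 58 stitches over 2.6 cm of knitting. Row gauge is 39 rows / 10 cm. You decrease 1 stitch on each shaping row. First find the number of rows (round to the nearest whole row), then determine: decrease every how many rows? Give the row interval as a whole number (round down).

Decrease every 2nd row.

Rows = 2.6 × 3.9 = 10.1 → 10 rows.
Stitches to remove: 5 → 5 shaping rows (at 1 st each).
10 / 5 = 2.00 → every 2 rows.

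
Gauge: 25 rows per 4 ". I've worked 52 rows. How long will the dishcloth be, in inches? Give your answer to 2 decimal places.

8.32 inches.

25 rows / 4 inch = 6.25 rows per inch.
52 / 6.25 = 8.320 inches.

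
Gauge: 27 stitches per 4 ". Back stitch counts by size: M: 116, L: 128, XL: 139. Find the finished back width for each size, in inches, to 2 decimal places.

27/4 = 6.75 sts per in.
M: 116 / 6.75 = 17.185 → 17.19 in.
L: 128 / 6.75 = 18.963 → 18.96 in.
XL: 139 / 6.75 = 20.593 → 20.59 in.

M 17.19 inches; L 18.96 inches; XL 20.59 inches.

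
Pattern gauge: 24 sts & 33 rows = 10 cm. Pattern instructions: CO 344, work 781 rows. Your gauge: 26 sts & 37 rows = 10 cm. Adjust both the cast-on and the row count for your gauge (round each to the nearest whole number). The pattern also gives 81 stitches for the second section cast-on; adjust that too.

Stitches: 344 × 26/24 = 372.67 → 373.
Rows: 781 × 37/33 = 875.67 → 876.
second section cast-on: 81 × 26/24 = 87.75 → 88.

Cast on 373 stitches; work 876 rows; second section cast-on 88 stitches.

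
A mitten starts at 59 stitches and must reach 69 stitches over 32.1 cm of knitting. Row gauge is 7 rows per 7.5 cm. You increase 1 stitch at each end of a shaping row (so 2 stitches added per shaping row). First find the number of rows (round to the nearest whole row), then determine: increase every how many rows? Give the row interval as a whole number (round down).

Increase every 6th row.

Rows = 32.1 × 0.933 = 30.0 → 30 rows.
Stitches to add: 10 → 5 shaping rows (at 2 st each).
30 / 5 = 6.00 → every 6 rows.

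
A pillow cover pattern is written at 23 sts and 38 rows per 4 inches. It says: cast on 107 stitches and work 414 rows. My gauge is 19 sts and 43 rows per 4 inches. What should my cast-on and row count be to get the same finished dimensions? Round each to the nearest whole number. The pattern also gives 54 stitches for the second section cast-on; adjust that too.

Cast on 88 stitches; work 468 rows; second section cast-on 45 stitches.

Stitches: 107 × 19/23 = 88.39 → 88.
Rows: 414 × 43/38 = 468.47 → 468.
second section cast-on: 54 × 19/23 = 44.61 → 45.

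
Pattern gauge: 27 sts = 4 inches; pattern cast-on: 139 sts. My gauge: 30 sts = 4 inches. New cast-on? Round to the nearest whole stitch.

Scale factor = 30 / 27 = 1.111.
139 × 30 / 27 = 154.44 sts.
→ 154 sts.

Cast on 154 stitches.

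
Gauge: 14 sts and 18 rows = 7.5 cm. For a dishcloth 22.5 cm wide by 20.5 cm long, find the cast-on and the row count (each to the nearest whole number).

Stitch gauge = 14/7.5 = 1.867 sts/cm; 22.5 × 1.867 = 42.00 → 42 sts.
Row gauge = 18/7.5 = 2.4 rows/cm; 20.5 × 2.4 = 49.20 → 49 rows.

Cast on 42 stitches and work 49 rows.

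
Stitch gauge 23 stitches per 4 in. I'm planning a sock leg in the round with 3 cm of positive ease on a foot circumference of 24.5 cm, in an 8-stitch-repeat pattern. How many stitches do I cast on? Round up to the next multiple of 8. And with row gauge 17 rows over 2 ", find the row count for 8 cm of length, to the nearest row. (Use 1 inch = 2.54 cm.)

Finished = 24.5 + 3 = 27.5 cm.
27.5 cm × 1/2.54 = 10.83 inches.
23/4 = 5.75 sts per in; 10.83 × 5.75 = 62.25 sts.
Next multiple of 8 → 64.
8 cm = 3.15 inches; × 8.5 = 26.77 → 27 rows.

Cast on 64 stitches; work 27 rows.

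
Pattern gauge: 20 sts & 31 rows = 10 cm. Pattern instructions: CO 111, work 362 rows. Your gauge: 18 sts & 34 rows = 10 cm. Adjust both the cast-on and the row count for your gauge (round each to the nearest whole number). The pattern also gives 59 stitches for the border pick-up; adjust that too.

Cast on 100 stitches; work 397 rows; border pick-up 53 stitches.

Stitches: 111 × 18/20 = 99.90 → 100.
Rows: 362 × 34/31 = 397.03 → 397.
border pick-up: 59 × 18/20 = 53.10 → 53.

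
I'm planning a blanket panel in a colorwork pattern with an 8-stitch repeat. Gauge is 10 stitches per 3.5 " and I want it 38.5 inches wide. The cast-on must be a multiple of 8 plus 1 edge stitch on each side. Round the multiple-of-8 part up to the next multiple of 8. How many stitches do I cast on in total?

10 / 3.5 = 2.857 sts per inch.
38.5 × 2.857 = 110.00 sts.
Less 2 edge sts → 108.00 for the repeat.
Next multiple of 8: 112.
Add back 2 edge sts → 114.

114 stitches.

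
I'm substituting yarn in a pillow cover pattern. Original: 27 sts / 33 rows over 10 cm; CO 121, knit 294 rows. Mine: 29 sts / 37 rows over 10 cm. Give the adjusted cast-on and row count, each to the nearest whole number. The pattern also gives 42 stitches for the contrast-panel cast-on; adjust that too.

Cast on 130 stitches; work 330 rows; contrast-panel cast-on 45 stitches.

Stitches: 121 × 29/27 = 129.96 → 130.
Rows: 294 × 37/33 = 329.64 → 330.
contrast-panel cast-on: 42 × 29/27 = 45.11 → 45.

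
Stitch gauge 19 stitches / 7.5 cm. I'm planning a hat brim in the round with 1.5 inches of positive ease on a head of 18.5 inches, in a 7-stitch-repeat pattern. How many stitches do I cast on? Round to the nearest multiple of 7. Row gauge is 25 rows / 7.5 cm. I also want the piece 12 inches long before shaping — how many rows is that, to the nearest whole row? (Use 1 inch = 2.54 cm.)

Finished = 18.5 + 1.5 = 20 inches.
20 inches × 2.54 = 50.80 cm.
19/7.5 = 2.533 sts per cm; 50.80 × 2.533 = 128.69 sts.
Nearest multiple of 7 → 126.
12 inches = 30.48 cm; × 3.333 = 101.60 → 102 rows.

Cast on 126 stitches; work 102 rows.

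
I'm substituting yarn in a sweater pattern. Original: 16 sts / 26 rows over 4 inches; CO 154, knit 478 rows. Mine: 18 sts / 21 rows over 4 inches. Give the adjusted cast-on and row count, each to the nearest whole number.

Stitches: 154 × 18/16 = 173.25 → 173.
Rows: 478 × 21/26 = 386.08 → 386.

Cast on 173 stitches; work 386 rows.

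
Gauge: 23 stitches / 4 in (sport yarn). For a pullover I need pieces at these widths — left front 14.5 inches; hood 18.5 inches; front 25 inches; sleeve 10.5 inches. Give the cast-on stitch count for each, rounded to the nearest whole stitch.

left front 83; hood 106; front 144; sleeve 60.

Rate = 23/4 = 5.75 sts per in.
left front: 14.5 × 5.75 = 83.38 → 83.
hood: 18.5 × 5.75 = 106.38 → 106.
front: 25 × 5.75 = 143.75 → 144.
sleeve: 10.5 × 5.75 = 60.38 → 60.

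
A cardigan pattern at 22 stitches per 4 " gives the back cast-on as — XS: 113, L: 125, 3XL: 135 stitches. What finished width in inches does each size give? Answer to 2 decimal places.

XS 20.55 inches; L 22.73 inches; 3XL 24.55 inches.

22/4 = 5.5 sts per in.
XS: 113 / 5.5 = 20.545 → 20.55 in.
L: 125 / 5.5 = 22.727 → 22.73 in.
3XL: 135 / 5.5 = 24.545 → 24.55 in.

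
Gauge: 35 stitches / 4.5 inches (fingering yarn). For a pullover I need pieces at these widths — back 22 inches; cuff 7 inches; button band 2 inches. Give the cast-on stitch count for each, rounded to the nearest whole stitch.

back 171; cuff 54; button band 16.

Rate = 35/4.5 = 7.778 sts per in.
back: 22 × 7.778 = 171.11 → 171.
cuff: 7 × 7.778 = 54.44 → 54.
button band: 2 × 7.778 = 15.56 → 16.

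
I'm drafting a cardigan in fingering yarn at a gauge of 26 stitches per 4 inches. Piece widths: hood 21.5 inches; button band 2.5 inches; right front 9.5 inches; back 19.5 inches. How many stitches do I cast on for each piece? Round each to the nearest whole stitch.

Rate = 26/4 = 6.5 sts per in.
hood: 21.5 × 6.5 = 139.75 → 140.
button band: 2.5 × 6.5 = 16.25 → 16.
right front: 9.5 × 6.5 = 61.75 → 62.
back: 19.5 × 6.5 = 126.75 → 127.

hood 140; button band 16; right front 62; back 127.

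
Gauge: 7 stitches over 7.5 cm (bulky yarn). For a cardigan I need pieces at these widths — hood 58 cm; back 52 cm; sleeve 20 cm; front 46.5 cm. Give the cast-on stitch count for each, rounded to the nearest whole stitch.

Rate = 7/7.5 = 0.933 sts per cm.
hood: 58 × 0.933 = 54.13 → 54.
back: 52 × 0.933 = 48.53 → 49.
sleeve: 20 × 0.933 = 18.67 → 19.
front: 46.5 × 0.933 = 43.40 → 43.

hood 54; back 49; sleeve 19; front 43.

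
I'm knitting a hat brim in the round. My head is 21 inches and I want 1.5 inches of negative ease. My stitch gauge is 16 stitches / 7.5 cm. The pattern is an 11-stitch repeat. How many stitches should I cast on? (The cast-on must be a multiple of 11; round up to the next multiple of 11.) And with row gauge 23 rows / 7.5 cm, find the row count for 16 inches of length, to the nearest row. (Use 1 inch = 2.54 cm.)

Cast on 110 stitches; work 125 rows.

Finished = 21 − 1.5 = 19.5 inches.
19.5 inches × 2.54 = 49.53 cm.
16/7.5 = 2.133 sts per cm; 49.53 × 2.133 = 105.66 sts.
Next multiple of 11 → 110.
16 inches = 40.64 cm; × 3.067 = 124.63 → 125 rows.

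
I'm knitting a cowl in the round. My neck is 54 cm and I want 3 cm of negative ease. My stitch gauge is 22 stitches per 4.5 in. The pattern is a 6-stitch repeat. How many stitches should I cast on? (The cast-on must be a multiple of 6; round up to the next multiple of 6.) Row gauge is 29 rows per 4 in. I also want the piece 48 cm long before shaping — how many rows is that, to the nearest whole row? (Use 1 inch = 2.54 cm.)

Cast on 102 stitches; work 137 rows.

Finished = 54 − 3 = 51 cm.
51 cm × 1/2.54 = 20.08 inches.
22/4.5 = 4.889 sts per in; 20.08 × 4.889 = 98.16 sts.
Next multiple of 6 → 102.
48 cm = 18.90 inches; × 7.25 = 137.01 → 137 rows.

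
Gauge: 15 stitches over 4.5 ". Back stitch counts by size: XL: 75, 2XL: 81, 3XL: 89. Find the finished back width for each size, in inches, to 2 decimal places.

15/4.5 = 3.333 sts per in.
XL: 75 / 3.333 = 22.500 → 22.50 in.
2XL: 81 / 3.333 = 24.300 → 24.30 in.
3XL: 89 / 3.333 = 26.700 → 26.70 in.

XL 22.50 inches; 2XL 24.30 inches; 3XL 26.70 inches.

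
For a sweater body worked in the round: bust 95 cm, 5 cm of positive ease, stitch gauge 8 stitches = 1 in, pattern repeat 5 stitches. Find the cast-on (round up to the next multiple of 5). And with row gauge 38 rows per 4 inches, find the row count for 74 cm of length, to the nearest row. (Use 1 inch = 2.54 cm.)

Cast on 315 stitches; work 277 rows.

Finished = 95 + 5 = 100 cm.
100 cm × 1/2.54 = 39.37 inches.
8/1 = 8 sts per in; 39.37 × 8 = 314.96 sts.
Next multiple of 5 → 315.
74 cm = 29.13 inches; × 9.5 = 276.77 → 277 rows.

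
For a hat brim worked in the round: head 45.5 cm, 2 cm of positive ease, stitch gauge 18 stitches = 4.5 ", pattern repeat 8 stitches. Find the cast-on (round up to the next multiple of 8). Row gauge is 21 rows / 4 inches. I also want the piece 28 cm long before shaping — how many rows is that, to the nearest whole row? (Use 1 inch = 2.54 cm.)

Cast on 80 stitches; work 58 rows.

Finished = 45.5 + 2 = 47.5 cm.
47.5 cm × 1/2.54 = 18.70 inches.
18/4.5 = 4 sts per in; 18.70 × 4 = 74.80 sts.
Next multiple of 8 → 80.
28 cm = 11.02 inches; × 5.25 = 57.87 → 58 rows.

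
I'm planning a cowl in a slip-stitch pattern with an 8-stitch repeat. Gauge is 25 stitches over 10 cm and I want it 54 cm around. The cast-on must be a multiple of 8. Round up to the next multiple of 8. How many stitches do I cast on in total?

25 / 10 = 2.5 sts per cm.
54 × 2.5 = 135.00 sts.
Next multiple of 8: 136.

136 stitches.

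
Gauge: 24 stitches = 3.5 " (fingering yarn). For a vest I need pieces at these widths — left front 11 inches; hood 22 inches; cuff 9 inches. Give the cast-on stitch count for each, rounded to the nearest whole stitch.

Rate = 24/3.5 = 6.857 sts per in.
left front: 11 × 6.857 = 75.43 → 75.
hood: 22 × 6.857 = 150.86 → 151.
cuff: 9 × 6.857 = 61.71 → 62.

left front 75; hood 151; cuff 62.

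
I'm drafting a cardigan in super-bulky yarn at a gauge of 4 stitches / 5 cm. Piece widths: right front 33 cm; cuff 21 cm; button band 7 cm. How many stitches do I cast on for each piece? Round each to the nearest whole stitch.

right front 26; cuff 17; button band 6.

Rate = 4/5 = 0.8 sts per cm.
right front: 33 × 0.8 = 26.40 → 26.
cuff: 21 × 0.8 = 16.80 → 17.
button band: 7 × 0.8 = 5.60 → 6.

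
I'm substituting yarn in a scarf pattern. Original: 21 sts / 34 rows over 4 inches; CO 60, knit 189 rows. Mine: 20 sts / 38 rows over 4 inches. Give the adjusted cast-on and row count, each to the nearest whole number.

Stitches: 60 × 20/21 = 57.14 → 57.
Rows: 189 × 38/34 = 211.24 → 211.

Cast on 57 stitches; work 211 rows.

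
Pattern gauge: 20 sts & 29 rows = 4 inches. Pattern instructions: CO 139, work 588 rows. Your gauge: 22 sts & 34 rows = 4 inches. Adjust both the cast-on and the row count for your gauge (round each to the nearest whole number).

Stitches: 139 × 22/20 = 152.90 → 153.
Rows: 588 × 34/29 = 689.38 → 689.

Cast on 153 stitches; work 689 rows.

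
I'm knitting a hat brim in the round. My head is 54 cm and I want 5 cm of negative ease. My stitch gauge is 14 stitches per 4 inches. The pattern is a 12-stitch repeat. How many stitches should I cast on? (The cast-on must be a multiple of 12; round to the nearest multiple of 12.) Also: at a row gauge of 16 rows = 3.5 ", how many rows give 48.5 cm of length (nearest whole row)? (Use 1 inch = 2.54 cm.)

Finished = 54 − 5 = 49 cm.
49 cm × 1/2.54 = 19.29 inches.
14/4 = 3.5 sts per in; 19.29 × 3.5 = 67.52 sts.
Nearest multiple of 12 → 72.
48.5 cm = 19.09 inches; × 4.571 = 87.29 → 87 rows.

Cast on 72 stitches; work 87 rows.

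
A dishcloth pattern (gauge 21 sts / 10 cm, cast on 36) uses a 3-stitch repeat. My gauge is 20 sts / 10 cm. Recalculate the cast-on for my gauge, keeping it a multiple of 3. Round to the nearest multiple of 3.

CO 33 sts.

36 × 20 / 21 = 34.29.
Nearest multiple of 3: 33.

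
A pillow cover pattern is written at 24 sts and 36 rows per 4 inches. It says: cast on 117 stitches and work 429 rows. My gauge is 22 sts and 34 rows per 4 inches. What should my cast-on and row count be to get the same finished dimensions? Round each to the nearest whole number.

Stitches: 117 × 22/24 = 107.25 → 107.
Rows: 429 × 34/36 = 405.17 → 405.

Cast on 107 stitches; work 405 rows.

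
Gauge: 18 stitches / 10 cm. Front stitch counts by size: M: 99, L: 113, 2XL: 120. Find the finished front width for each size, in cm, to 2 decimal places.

18/10 = 1.8 sts per cm.
M: 99 / 1.8 = 55.000 → 55.00 cm.
L: 113 / 1.8 = 62.778 → 62.78 cm.
2XL: 120 / 1.8 = 66.667 → 66.67 cm.

M 55.00 cm; L 62.78 cm; 2XL 66.67 cm.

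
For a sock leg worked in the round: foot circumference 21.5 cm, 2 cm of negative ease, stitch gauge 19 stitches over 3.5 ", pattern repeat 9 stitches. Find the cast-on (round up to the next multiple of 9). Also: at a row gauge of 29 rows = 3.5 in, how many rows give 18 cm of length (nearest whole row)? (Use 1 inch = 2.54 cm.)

Finished = 21.5 − 2 = 19.5 cm.
19.5 cm × 1/2.54 = 7.68 inches.
19/3.5 = 5.429 sts per in; 7.68 × 5.429 = 41.68 sts.
Next multiple of 9 → 45.
18 cm = 7.09 inches; × 8.286 = 58.72 → 59 rows.

Cast on 45 stitches; work 59 rows.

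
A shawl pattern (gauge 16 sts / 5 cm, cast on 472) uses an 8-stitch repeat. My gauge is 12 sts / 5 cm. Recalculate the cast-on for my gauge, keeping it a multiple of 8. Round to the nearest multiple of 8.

472 × 12 / 16 = 354.00.
Nearest multiple of 8: 352.

352 stitches.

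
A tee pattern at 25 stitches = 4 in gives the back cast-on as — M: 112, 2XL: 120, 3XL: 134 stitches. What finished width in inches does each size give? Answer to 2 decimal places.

M 17.92 inches; 2XL 19.20 inches; 3XL 21.44 inches.

25/4 = 6.25 sts per in.
M: 112 / 6.25 = 17.920 → 17.92 in.
2XL: 120 / 6.25 = 19.200 → 19.20 in.
3XL: 134 / 6.25 = 21.440 → 21.44 in.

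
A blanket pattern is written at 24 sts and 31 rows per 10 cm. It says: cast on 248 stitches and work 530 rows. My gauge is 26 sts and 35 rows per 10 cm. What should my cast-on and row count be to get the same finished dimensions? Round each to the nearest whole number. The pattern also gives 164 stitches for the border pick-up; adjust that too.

Stitches: 248 × 26/24 = 268.67 → 269.
Rows: 530 × 35/31 = 598.39 → 598.
border pick-up: 164 × 26/24 = 177.67 → 178.

Cast on 269 stitches; work 598 rows; border pick-up 178 stitches.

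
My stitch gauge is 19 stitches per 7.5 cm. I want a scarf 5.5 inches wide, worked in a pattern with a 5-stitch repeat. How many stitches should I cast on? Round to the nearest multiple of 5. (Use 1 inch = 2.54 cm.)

5.5 in = 5.5 × 2.54 = 13.97 cm.
19 / 7.5 = 2.533 sts/cm.
13.97 × 2.533 = 35.39 sts.
→ 35.

Cast on 35 stitches.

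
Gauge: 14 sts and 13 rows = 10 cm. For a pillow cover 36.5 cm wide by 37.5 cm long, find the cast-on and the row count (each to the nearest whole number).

Stitch gauge = 14/10 = 1.4 sts/cm; 36.5 × 1.4 = 51.10 → 51 sts.
Row gauge = 13/10 = 1.3 rows/cm; 37.5 × 1.3 = 48.75 → 49 rows.

Cast on 51 stitches and work 49 rows.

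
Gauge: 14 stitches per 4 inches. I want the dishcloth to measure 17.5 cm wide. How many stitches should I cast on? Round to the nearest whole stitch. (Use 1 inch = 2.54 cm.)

17.5 cm = 6.89 in.
14 stitches / 4 in = 3.5 stitches per inch.
6.89 × 3.5 = 24.11 stitches.
Round to nearest → 24.

CO 24 sts.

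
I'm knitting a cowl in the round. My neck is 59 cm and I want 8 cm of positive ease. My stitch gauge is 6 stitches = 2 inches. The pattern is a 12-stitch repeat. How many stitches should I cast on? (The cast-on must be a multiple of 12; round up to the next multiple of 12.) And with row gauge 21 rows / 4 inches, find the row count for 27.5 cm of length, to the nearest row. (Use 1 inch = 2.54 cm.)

Finished = 59 + 8 = 67 cm.
67 cm × 1/2.54 = 26.38 inches.
6/2 = 3 sts per in; 26.38 × 3 = 79.13 sts.
Next multiple of 12 → 84.
27.5 cm = 10.83 inches; × 5.25 = 56.84 → 57 rows.

Cast on 84 stitches; work 57 rows.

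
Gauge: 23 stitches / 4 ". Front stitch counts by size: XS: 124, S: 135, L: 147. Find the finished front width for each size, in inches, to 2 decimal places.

XS 21.57 inches; S 23.48 inches; L 25.57 inches.

23/4 = 5.75 sts per in.
XS: 124 / 5.75 = 21.565 → 21.57 in.
S: 135 / 5.75 = 23.478 → 23.48 in.
L: 147 / 5.75 = 25.565 → 25.57 in.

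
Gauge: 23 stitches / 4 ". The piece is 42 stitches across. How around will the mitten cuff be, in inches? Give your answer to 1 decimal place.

23 stitches / 4 inch = 5.75 stitches per inch.
42 / 5.75 = 7.30 inches.

7.3 inches.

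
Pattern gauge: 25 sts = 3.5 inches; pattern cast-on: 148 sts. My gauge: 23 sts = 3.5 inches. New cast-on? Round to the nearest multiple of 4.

136 stitches.

Scale factor = 23 / 25 = 0.920.
148 × 23 / 25 = 136.16 sts.
→ 136 sts.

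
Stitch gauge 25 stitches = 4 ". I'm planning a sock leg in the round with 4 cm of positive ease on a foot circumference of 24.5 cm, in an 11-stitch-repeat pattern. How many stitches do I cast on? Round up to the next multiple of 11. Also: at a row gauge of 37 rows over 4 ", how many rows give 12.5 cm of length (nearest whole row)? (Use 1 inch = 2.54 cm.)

Cast on 77 stitches; work 46 rows.

Finished = 24.5 + 4 = 28.5 cm.
28.5 cm × 1/2.54 = 11.22 inches.
25/4 = 6.25 sts per in; 11.22 × 6.25 = 70.13 sts.
Next multiple of 11 → 77.
12.5 cm = 4.92 inches; × 9.25 = 45.52 → 46 rows.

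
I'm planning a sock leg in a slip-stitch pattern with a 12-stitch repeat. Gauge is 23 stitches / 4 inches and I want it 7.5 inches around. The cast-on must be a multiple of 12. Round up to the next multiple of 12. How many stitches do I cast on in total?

CO 48 sts.

23 / 4 = 5.75 sts per inch.
7.5 × 5.75 = 43.12 sts.
Next multiple of 12: 48.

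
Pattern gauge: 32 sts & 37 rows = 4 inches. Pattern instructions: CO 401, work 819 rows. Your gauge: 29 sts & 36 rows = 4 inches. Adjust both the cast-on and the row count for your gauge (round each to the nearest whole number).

Cast on 363 stitches; work 797 rows.

Stitches: 401 × 29/32 = 363.41 → 363.
Rows: 819 × 36/37 = 796.86 → 797.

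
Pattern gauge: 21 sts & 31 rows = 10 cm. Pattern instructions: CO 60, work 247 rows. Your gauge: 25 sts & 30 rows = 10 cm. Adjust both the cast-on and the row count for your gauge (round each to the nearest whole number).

Stitches: 60 × 25/21 = 71.43 → 71.
Rows: 247 × 30/31 = 239.03 → 239.

Cast on 71 stitches; work 239 rows.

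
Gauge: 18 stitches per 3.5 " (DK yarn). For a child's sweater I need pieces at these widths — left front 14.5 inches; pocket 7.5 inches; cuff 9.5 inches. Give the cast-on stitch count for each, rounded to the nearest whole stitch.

Rate = 18/3.5 = 5.143 sts per in.
left front: 14.5 × 5.143 = 74.57 → 75.
pocket: 7.5 × 5.143 = 38.57 → 39.
cuff: 9.5 × 5.143 = 48.86 → 49.

left front 75; pocket 39; cuff 49.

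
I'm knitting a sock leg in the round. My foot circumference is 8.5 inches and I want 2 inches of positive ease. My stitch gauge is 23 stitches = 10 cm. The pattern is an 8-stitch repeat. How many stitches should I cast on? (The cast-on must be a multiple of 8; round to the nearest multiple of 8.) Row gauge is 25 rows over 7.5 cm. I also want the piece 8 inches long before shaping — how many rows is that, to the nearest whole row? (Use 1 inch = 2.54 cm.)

Finished = 8.5 + 2 = 10.5 inches.
10.5 inches × 2.54 = 26.67 cm.
23/10 = 2.3 sts per cm; 26.67 × 2.3 = 61.34 sts.
Nearest multiple of 8 → 64.
8 inches = 20.32 cm; × 3.333 = 67.73 → 68 rows.

Cast on 64 stitches; work 68 rows.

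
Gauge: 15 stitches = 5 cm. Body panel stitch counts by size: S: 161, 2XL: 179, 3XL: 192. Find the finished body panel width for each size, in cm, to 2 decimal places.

15/5 = 3 sts per cm.
S: 161 / 3 = 53.667 → 53.67 cm.
2XL: 179 / 3 = 59.667 → 59.67 cm.
3XL: 192 / 3 = 64.000 → 64.00 cm.

S 53.67 cm; 2XL 59.67 cm; 3XL 64.00 cm.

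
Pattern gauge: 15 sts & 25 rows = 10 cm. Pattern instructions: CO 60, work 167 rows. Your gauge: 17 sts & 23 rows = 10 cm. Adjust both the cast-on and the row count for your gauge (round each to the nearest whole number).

Cast on 68 stitches; work 154 rows.

Stitches: 60 × 17/15 = 68.00 → 68.
Rows: 167 × 23/25 = 153.64 → 154.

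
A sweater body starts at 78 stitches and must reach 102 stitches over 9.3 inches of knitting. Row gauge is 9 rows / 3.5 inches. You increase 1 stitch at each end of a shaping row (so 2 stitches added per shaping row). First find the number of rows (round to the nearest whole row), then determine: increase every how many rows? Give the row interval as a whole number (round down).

Rows = 9.3 × 2.571 = 23.9 → 24 rows.
Stitches to add: 24 → 12 shaping rows (at 2 st each).
24 / 12 = 2.00 → every 2 rows.

Increase every 2nd row.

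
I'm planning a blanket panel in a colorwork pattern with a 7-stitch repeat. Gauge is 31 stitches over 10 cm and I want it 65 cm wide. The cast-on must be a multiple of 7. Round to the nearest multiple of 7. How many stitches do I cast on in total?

CO 203 sts.

31 / 10 = 3.1 sts per cm.
65 × 3.1 = 201.50 sts.
Nearest multiple of 7: 203.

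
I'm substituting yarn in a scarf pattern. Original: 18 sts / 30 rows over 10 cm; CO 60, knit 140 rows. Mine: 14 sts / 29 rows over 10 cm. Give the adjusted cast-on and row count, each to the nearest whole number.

Stitches: 60 × 14/18 = 46.67 → 47.
Rows: 140 × 29/30 = 135.33 → 135.

Cast on 47 stitches; work 135 rows.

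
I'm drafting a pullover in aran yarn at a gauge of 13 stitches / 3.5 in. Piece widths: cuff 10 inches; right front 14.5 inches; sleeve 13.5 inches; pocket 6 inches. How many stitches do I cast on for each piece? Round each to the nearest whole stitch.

Rate = 13/3.5 = 3.714 sts per in.
cuff: 10 × 3.714 = 37.14 → 37.
right front: 14.5 × 3.714 = 53.86 → 54.
sleeve: 13.5 × 3.714 = 50.14 → 50.
pocket: 6 × 3.714 = 22.29 → 22.

cuff 37; right front 54; sleeve 50; pocket 22.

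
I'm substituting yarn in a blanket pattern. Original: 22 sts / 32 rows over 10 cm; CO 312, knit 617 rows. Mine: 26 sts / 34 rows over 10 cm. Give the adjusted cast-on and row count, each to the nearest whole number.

Stitches: 312 × 26/22 = 368.73 → 369.
Rows: 617 × 34/32 = 655.56 → 656.

Cast on 369 stitches; work 656 rows.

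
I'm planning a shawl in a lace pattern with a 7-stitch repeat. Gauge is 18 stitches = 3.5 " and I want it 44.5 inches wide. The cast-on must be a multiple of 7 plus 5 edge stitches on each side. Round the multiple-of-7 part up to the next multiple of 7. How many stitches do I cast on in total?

18 / 3.5 = 5.143 sts per inch.
44.5 × 5.143 = 228.86 sts.
Less 10 edge sts → 218.86 for the repeat.
Next multiple of 7: 224.
Add back 10 edge sts → 234.

234 stitches.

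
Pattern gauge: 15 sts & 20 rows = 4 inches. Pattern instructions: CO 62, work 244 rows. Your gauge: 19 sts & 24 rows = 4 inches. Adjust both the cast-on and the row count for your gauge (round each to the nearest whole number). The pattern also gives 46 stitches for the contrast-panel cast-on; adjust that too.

Cast on 79 stitches; work 293 rows; contrast-panel cast-on 58 stitches.

Stitches: 62 × 19/15 = 78.53 → 79.
Rows: 244 × 24/20 = 292.80 → 293.
contrast-panel cast-on: 46 × 19/15 = 58.27 → 58.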